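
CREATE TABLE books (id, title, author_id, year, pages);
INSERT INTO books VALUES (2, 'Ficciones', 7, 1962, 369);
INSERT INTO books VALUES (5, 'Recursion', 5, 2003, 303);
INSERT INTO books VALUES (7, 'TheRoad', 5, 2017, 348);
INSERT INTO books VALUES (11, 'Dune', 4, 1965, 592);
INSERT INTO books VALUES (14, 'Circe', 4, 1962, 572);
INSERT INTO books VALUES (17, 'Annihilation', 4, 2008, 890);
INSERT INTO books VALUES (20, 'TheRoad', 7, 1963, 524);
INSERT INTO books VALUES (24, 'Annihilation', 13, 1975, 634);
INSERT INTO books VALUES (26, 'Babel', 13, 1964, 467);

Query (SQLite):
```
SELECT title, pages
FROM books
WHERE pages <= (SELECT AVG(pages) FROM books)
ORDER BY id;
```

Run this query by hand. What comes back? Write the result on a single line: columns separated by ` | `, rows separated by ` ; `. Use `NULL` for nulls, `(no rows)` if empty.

Ficciones | 369 ; Recursion | 303 ; TheRoad | 348 ; Babel | 467

Scalar subquery: AVG(pages) over all books rows = 522.111111 (≈; comparison uses full precision).
Keep rows where pages <= that value.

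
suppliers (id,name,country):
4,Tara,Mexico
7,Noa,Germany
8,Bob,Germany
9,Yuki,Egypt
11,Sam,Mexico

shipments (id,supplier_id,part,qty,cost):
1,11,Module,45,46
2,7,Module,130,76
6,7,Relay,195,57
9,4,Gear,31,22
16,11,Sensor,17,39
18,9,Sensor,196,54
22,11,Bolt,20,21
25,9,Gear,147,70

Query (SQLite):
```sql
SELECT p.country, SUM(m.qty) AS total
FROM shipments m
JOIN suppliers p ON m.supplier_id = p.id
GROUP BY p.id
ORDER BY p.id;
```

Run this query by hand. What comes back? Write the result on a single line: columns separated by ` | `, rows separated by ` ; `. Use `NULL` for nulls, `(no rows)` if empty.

Mexico | 31 ; Germany | 325 ; Egypt | 343 ; Mexico | 82

Join each shipments row to its suppliers via supplier_id.
Group joined rows by suppliers.id; compute SUM(m.qty) per group.
  4: ids {9} → SUM(m.qty)=31
  7: ids {2, 6} → SUM(m.qty)=325
  9: ids {18, 25} → SUM(m.qty)=343
  11: ids {1, 16, 22} → SUM(m.qty)=82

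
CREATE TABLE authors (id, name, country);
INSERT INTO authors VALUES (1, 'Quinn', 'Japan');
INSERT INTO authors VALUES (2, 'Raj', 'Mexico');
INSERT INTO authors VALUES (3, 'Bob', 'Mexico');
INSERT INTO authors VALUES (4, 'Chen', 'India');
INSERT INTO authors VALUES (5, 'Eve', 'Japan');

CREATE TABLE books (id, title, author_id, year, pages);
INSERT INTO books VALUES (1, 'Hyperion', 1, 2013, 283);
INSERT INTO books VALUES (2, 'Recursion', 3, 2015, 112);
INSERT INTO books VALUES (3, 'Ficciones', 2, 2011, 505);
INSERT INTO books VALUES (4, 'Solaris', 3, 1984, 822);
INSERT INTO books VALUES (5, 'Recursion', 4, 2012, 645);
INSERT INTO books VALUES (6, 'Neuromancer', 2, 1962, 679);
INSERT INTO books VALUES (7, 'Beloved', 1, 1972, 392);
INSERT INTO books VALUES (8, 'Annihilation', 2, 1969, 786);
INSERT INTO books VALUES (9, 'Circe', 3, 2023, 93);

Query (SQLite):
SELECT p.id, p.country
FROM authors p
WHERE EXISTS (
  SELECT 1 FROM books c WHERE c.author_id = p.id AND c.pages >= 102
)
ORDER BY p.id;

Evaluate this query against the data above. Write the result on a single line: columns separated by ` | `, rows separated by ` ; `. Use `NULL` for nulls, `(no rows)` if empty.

1 | Japan ; 2 | Mexico ; 3 | Mexico ; 4 | India

For each authors row, check whether any books with matching author_id has pages >= 102.
Keep rows where that is true.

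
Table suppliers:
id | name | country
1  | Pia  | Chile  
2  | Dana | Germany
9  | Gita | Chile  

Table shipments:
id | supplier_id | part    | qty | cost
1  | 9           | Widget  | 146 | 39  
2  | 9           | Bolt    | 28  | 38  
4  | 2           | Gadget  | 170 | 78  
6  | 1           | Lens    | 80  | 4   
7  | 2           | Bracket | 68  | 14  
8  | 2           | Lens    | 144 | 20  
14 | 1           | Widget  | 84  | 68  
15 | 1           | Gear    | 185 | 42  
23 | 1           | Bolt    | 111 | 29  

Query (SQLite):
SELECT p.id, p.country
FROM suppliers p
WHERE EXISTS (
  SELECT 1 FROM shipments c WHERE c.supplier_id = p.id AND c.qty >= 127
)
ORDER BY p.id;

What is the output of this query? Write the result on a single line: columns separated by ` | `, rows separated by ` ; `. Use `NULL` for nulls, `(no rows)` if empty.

1 | Chile ; 2 | Germany ; 9 | Chile

For each suppliers row, check whether any shipments with matching supplier_id has qty >= 127.
Keep rows where that is true.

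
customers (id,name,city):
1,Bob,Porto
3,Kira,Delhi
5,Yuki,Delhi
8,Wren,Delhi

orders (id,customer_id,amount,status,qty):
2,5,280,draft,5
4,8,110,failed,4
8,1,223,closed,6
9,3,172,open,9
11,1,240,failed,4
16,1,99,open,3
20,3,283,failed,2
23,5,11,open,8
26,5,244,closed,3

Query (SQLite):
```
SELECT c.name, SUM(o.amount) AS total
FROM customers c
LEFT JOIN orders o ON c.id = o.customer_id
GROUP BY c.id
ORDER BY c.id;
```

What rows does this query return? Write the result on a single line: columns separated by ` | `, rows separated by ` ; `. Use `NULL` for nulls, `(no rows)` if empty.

Bob | 562 ; Kira | 455 ; Yuki | 535 ; Wren | 110

LEFT JOIN keeps every customers row; unmatched ones get NULL for orders columns.
Group by customers.id and compute SUM(o.amount). SUM over an all-NULL group is NULL.
  1: ids {8, 11, 16} → SUM(o.amount)=562
  3: ids {9, 20} → SUM(o.amount)=455
  5: ids {2, 23, 26} → SUM(o.amount)=535
  8: ids {4} → SUM(o.amount)=110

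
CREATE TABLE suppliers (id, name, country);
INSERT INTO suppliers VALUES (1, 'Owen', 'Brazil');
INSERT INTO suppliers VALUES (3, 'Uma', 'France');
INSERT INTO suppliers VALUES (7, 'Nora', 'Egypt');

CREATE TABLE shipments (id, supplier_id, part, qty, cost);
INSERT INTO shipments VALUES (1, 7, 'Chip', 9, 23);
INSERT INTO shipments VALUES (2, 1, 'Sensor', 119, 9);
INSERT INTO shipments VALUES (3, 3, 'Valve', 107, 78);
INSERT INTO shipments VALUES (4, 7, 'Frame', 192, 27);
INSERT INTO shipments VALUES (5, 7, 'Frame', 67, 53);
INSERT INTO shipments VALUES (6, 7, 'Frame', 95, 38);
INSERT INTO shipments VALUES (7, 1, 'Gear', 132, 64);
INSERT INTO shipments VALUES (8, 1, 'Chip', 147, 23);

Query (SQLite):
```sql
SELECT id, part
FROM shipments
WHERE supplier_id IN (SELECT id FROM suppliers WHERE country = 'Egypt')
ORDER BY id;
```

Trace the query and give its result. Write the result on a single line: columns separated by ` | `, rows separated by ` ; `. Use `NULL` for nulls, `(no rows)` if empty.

Inner query: suppliers.id where country = 'Egypt'.
Outer: keep shipments rows whose supplier_id is in that set.
Inner query → {7}

1 | Chip ; 4 | Frame ; 5 | Frame ; 6 | Frame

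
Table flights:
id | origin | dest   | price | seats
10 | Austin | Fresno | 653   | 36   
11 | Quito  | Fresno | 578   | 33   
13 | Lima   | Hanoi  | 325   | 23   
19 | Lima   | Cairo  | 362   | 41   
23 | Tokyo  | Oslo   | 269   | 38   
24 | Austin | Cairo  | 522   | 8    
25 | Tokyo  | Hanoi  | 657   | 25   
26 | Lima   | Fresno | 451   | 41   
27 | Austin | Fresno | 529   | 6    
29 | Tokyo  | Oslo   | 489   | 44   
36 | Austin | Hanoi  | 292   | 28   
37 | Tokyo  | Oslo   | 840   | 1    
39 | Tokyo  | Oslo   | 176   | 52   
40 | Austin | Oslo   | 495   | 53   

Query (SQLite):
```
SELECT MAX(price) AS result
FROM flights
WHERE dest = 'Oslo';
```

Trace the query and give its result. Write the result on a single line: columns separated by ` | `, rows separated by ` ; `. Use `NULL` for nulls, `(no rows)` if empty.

840

Rows where dest='Oslo' → price values: [269, 489, 840, 176, 495].
MAX of non-NULL values = 840.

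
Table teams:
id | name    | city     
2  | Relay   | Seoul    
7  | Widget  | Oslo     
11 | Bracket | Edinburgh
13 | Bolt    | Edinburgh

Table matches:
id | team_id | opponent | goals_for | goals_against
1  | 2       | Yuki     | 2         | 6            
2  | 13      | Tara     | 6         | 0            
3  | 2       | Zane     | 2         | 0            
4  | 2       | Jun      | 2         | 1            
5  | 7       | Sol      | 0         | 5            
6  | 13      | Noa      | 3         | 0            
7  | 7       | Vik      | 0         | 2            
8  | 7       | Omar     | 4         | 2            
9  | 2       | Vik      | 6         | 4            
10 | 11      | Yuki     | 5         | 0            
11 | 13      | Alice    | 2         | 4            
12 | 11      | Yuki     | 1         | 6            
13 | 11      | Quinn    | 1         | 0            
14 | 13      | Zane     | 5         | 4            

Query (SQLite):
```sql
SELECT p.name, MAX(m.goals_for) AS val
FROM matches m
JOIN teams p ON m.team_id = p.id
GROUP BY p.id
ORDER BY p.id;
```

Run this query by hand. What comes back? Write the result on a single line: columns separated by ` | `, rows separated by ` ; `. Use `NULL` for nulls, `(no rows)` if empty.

Relay | 6 ; Widget | 4 ; Bracket | 5 ; Bolt | 6

Join each matches row to its teams via team_id.
Group joined rows by teams.id; compute MAX(m.goals_for) per group.
  2: ids {1, 3, 4, 9} → MAX(m.goals_for)=6
  7: ids {5, 7, 8} → MAX(m.goals_for)=4
  11: ids {10, 12, 13} → MAX(m.goals_for)=5
  13: ids {2, 6, 11, 14} → MAX(m.goals_for)=6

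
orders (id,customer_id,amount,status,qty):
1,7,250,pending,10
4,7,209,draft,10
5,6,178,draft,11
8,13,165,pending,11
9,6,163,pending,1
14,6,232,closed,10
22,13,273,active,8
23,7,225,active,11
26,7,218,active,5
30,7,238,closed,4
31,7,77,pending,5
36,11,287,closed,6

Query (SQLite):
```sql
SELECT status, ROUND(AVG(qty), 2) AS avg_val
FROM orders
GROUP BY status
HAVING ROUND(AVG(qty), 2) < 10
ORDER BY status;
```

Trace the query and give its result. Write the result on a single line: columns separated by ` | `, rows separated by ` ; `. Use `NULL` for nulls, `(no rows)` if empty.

Partition orders by status; compute ROUND(AVG(qty), 2) within each group.
HAVING: keep groups where ROUND(AVG(qty), 2) < 10.
  active: ids {22, 23, 26} → ROUND(AVG(qty), 2)=8
  closed: ids {14, 30, 36} → ROUND(AVG(qty), 2)=6.67
  draft: ids {4, 5} → ROUND(AVG(qty), 2)=10.5
  pending: ids {1, 8, 9, 31} → ROUND(AVG(qty), 2)=6.75

active | 8 ; closed | 6.67 ; pending | 6.75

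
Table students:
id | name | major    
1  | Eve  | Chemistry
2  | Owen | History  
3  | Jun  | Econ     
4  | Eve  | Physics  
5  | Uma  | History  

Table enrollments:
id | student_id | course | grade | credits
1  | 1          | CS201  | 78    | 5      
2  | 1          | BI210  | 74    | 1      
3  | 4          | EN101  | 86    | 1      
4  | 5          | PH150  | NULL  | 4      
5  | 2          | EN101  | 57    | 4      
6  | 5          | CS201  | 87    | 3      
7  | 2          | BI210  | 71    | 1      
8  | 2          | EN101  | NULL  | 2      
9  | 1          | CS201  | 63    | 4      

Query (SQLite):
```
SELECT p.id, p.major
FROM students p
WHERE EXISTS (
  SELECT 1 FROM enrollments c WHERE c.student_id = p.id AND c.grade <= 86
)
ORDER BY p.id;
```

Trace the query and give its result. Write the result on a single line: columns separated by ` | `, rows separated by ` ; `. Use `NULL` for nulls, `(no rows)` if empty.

1 | Chemistry ; 2 | History ; 4 | Physics

For each students row, check whether any enrollments with matching student_id has grade <= 86.
Keep rows where that is true.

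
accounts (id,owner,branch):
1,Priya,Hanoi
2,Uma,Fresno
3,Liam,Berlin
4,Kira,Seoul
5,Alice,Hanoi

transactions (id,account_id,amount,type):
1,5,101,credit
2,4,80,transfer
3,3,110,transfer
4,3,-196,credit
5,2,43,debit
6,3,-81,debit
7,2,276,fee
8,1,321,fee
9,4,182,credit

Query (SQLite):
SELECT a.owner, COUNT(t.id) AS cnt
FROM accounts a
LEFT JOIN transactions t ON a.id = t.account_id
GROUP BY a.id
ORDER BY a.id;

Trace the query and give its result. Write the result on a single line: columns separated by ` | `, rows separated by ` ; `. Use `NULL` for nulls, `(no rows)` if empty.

Priya | 1 ; Uma | 2 ; Liam | 3 ; Kira | 2 ; Alice | 1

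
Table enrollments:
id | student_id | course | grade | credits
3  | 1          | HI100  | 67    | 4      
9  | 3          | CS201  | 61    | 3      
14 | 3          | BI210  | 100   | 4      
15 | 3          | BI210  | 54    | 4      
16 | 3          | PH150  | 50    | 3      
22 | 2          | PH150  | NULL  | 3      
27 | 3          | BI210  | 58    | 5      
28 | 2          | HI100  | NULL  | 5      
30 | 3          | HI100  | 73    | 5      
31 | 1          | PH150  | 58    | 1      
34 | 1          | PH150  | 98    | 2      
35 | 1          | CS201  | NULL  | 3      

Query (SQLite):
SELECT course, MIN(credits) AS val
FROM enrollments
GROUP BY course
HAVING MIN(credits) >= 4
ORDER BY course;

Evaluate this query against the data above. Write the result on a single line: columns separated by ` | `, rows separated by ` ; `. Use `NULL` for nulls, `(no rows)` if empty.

Partition enrollments by course; compute MIN(credits) within each group.
HAVING: keep groups where MIN(credits) >= 4.
  BI210: ids {14, 15, 27} → MIN(credits)=4
  CS201: ids {9, 35} → MIN(credits)=3
  HI100: ids {3, 28, 30} → MIN(credits)=4
  PH150: ids {16, 22, 31, 34} → MIN(credits)=1

BI210 | 4 ; HI100 | 4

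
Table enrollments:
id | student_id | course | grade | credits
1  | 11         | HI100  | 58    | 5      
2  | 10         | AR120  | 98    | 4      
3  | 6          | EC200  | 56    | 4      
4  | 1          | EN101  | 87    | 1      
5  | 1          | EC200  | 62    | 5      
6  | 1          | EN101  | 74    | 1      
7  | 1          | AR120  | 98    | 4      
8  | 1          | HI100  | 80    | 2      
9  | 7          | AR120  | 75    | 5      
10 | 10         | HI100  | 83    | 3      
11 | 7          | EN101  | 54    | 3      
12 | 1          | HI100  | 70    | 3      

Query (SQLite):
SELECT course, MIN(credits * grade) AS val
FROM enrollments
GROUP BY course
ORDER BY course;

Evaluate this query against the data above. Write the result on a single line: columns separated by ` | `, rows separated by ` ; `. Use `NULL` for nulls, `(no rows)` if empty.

For each row compute credits * grade.
Group by course; take MIN of the expression per group.
  AR120: ids {2, 7, 9} → MIN(credits * grade)=375
  EC200: ids {3, 5} → MIN(credits * grade)=224
  EN101: ids {4, 6, 11} → MIN(credits * grade)=74
  HI100: ids {1, 8, 10, 12} → MIN(credits * grade)=160

AR120 | 375 ; EC200 | 224 ; EN101 | 74 ; HI100 | 160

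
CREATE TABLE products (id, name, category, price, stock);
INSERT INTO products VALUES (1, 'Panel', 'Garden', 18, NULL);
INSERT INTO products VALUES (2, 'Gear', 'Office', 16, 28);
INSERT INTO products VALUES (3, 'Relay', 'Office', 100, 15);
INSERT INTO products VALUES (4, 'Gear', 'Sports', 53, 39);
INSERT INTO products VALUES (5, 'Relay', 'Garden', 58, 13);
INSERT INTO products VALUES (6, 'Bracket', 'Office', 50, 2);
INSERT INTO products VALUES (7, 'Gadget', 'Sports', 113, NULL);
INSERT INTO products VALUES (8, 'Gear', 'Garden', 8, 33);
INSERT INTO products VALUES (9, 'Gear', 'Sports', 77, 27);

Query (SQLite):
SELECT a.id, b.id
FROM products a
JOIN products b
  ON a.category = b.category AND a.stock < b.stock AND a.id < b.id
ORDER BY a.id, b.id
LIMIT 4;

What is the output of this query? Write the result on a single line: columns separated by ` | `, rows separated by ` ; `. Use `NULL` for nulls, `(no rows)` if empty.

Pairs (a,b) with same category, a.stock < b.stock, a.id < b.id.
category groups: Garden:{1,5,8} Office:{2,3,6} Sports:{4,7,9}
Ordered by (a.id, b.id); first 4.

5 | 8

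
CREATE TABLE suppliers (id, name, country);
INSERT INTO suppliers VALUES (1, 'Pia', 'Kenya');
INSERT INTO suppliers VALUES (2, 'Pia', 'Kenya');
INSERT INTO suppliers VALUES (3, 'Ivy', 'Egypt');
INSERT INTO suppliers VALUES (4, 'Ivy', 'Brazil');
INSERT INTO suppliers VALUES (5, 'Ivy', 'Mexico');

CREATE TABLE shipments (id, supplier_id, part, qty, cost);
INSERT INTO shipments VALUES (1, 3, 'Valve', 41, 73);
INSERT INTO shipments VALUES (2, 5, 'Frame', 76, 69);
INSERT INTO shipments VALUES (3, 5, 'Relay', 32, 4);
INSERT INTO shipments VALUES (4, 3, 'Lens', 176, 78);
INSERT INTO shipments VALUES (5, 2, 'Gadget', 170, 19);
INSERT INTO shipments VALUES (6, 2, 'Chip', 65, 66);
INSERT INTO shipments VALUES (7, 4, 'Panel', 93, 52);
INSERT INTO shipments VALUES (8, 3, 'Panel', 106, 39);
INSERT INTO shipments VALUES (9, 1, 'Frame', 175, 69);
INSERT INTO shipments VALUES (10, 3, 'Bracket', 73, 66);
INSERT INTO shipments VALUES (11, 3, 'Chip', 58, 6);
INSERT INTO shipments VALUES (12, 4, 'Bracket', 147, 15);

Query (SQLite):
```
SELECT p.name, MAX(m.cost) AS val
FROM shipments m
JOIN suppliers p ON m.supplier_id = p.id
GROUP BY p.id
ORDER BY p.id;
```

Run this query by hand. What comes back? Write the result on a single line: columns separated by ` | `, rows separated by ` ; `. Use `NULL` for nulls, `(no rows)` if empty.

Join each shipments row to its suppliers via supplier_id.
Group joined rows by suppliers.id; compute MAX(m.cost) per group.
  1: ids {9} → MAX(m.cost)=69
  2: ids {5, 6} → MAX(m.cost)=66
  3: ids {1, 4, 8, 10, 11} → MAX(m.cost)=78
  4: ids {7, 12} → MAX(m.cost)=52
  5: ids {2, 3} → MAX(m.cost)=69

Pia | 69 ; Pia | 66 ; Ivy | 78 ; Ivy | 52 ; Ivy | 69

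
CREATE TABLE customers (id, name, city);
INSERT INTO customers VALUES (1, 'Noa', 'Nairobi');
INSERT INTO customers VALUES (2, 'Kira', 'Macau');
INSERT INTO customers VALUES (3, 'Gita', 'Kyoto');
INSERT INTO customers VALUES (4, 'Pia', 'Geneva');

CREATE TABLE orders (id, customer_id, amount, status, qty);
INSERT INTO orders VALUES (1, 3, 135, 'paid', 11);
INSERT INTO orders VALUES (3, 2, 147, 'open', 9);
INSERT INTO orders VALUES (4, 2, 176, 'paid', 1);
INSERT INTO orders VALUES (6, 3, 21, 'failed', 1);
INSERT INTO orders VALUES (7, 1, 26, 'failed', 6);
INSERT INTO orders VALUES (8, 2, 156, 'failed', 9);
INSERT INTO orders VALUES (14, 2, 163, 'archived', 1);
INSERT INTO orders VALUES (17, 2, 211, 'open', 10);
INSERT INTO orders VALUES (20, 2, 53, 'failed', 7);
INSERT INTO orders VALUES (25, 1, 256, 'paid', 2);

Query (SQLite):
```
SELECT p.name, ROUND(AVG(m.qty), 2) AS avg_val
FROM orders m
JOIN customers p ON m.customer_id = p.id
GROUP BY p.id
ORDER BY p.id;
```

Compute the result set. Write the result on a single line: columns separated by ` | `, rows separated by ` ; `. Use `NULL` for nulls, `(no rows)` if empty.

Join each orders row to its customers via customer_id.
Group joined rows by customers.id; compute ROUND(AVG(m.qty), 2) per group.
  1: ids {7, 25} → ROUND(AVG(m.qty), 2)=4
  2: ids {3, 4, 8, 14, 17, 20} → ROUND(AVG(m.qty), 2)=6.17
  3: ids {1, 6} → ROUND(AVG(m.qty), 2)=6

Noa | 4 ; Kira | 6.17 ; Gita | 6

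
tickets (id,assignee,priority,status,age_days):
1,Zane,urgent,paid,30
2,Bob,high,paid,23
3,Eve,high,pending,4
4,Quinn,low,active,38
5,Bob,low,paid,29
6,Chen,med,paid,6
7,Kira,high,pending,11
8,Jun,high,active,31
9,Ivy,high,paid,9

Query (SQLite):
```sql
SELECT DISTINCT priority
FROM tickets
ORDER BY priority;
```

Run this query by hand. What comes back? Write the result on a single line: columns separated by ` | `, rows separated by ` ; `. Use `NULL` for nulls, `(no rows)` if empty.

Collect distinct priority values from tickets.

high ; low ; med ; urgent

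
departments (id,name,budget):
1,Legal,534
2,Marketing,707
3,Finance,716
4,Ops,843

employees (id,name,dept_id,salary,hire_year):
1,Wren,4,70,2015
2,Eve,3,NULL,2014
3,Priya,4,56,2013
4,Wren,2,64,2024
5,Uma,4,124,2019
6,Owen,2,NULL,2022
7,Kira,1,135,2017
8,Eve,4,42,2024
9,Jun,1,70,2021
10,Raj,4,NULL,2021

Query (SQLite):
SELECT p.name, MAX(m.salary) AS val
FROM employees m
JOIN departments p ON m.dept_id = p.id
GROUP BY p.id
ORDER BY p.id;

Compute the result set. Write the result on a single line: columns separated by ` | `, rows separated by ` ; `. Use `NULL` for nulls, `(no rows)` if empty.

Legal | 135 ; Marketing | 64 ; Finance | NULL ; Ops | 124

Join each employees row to its departments via dept_id.
Group joined rows by departments.id; compute MAX(m.salary) per group.
  1: ids {7, 9} → MAX(m.salary)=135
  2: ids {4, 6} → MAX(m.salary)=64
  3: ids {2} → MAX(m.salary)=NULL
  4: ids {1, 3, 5, 8, 10} → MAX(m.salary)=124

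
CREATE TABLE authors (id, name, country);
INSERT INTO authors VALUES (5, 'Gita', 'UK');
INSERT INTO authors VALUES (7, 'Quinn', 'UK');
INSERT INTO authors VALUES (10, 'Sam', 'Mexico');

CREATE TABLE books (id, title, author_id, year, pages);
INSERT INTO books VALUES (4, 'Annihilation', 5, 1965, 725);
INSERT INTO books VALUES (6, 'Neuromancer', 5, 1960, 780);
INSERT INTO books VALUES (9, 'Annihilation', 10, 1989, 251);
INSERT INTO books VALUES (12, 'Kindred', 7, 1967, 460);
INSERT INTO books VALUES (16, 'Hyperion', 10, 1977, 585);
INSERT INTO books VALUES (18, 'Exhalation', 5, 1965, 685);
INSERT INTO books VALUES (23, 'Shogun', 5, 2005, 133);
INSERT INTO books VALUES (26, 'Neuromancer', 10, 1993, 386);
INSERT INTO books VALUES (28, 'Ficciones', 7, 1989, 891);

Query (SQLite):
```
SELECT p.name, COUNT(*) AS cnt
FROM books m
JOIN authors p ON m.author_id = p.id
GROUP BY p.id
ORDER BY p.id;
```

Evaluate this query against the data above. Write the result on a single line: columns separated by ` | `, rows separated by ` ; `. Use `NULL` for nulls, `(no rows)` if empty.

Join each books row to its authors via author_id.
Group joined rows by authors.id; compute COUNT(*) per group.
  5: ids {4, 6, 18, 23} → COUNT(*)=4
  7: ids {12, 28} → COUNT(*)=2
  10: ids {9, 16, 26} → COUNT(*)=3

Gita | 4 ; Quinn | 2 ; Sam | 3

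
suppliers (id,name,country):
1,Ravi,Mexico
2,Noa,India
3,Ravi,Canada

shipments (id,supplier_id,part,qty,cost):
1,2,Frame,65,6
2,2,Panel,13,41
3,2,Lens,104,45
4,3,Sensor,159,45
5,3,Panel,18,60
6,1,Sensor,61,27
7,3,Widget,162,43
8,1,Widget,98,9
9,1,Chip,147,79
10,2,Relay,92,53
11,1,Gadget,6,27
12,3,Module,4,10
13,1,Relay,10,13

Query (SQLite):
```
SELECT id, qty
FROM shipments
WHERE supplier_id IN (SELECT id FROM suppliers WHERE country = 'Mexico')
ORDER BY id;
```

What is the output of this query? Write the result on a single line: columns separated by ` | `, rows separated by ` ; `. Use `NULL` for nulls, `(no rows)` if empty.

Inner query: suppliers.id where country = 'Mexico'.
Outer: keep shipments rows whose supplier_id is in that set.
Inner query → {1}

6 | 61 ; 8 | 98 ; 9 | 147 ; 11 | 6 ; 13 | 10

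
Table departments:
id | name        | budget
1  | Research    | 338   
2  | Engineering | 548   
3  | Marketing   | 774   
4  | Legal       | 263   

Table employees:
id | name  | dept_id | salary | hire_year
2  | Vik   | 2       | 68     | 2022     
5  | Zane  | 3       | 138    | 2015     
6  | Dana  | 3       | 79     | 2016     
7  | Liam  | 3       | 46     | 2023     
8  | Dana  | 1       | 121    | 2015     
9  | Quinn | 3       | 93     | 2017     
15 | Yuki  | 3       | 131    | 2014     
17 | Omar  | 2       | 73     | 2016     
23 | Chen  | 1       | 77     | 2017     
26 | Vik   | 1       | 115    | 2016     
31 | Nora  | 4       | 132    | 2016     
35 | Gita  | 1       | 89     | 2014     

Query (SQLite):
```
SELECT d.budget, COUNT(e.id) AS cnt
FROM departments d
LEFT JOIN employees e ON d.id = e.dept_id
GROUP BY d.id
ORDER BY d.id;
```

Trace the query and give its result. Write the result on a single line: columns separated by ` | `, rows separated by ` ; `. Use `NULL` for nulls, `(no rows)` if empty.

LEFT JOIN keeps every departments row; unmatched ones get NULL for employees columns.
Group by departments.id and compute COUNT(e.id). COUNT(col) of an all-NULL group is 0.
  1: ids {8, 23, 26, 35} → COUNT(e.id)=4
  2: ids {2, 17} → COUNT(e.id)=2
  3: ids {5, 6, 7, 9, 15} → COUNT(e.id)=5
  4: ids {31} → COUNT(e.id)=1

338 | 4 ; 548 | 2 ; 774 | 5 ; 263 | 1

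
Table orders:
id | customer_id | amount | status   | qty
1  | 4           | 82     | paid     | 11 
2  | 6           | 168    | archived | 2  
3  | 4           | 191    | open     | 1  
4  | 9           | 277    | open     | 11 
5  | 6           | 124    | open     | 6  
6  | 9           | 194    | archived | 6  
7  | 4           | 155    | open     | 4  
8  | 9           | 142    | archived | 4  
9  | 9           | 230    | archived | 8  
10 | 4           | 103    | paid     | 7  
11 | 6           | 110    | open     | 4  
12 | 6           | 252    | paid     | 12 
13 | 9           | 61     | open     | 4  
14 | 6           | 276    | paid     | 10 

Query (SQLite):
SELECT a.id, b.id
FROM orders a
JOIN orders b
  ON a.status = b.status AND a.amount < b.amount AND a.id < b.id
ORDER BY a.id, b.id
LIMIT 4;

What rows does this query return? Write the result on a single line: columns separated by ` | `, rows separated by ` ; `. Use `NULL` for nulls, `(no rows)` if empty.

1 | 10 ; 1 | 12 ; 1 | 14 ; 2 | 6

Pairs (a,b) with same status, a.amount < b.amount, a.id < b.id.
status groups: archived:{2,6,8,9} open:{3,4,5,7,11,13} paid:{1,10,12,14}
Ordered by (a.id, b.id); first 4.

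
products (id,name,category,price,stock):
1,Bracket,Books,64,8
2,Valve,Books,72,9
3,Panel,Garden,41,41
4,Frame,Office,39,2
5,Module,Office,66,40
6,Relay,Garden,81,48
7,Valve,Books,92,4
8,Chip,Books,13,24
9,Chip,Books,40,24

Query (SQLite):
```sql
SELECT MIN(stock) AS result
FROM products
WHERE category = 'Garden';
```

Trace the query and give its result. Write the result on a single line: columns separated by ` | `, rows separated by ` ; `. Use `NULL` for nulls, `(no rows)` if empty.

Rows where category='Garden' → stock values: [41, 48].
MIN of non-NULL values = 41.

41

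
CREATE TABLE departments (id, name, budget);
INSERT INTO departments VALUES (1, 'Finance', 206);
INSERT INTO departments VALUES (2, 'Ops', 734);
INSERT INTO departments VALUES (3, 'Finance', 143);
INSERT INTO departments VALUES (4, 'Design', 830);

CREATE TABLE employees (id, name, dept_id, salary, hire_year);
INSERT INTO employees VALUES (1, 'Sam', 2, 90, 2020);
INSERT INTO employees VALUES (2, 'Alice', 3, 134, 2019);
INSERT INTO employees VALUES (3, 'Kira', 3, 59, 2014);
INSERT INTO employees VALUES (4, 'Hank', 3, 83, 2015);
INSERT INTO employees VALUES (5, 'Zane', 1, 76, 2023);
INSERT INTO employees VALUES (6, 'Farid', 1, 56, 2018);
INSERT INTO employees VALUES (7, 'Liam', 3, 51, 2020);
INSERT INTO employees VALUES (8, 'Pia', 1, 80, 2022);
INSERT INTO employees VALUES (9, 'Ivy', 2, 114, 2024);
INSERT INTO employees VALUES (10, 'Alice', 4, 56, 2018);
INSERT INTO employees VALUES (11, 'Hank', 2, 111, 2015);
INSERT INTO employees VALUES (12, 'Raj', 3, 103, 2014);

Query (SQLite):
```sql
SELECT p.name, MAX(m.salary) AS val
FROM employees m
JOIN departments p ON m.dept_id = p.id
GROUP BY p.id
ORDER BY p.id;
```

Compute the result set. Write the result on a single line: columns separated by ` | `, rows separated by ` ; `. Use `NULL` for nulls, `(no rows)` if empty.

Join each employees row to its departments via dept_id.
Group joined rows by departments.id; compute MAX(m.salary) per group.
  1: ids {5, 6, 8} → MAX(m.salary)=80
  2: ids {1, 9, 11} → MAX(m.salary)=114
  3: ids {2, 3, 4, 7, 12} → MAX(m.salary)=134
  4: ids {10} → MAX(m.salary)=56

Finance | 80 ; Ops | 114 ; Finance | 134 ; Design | 56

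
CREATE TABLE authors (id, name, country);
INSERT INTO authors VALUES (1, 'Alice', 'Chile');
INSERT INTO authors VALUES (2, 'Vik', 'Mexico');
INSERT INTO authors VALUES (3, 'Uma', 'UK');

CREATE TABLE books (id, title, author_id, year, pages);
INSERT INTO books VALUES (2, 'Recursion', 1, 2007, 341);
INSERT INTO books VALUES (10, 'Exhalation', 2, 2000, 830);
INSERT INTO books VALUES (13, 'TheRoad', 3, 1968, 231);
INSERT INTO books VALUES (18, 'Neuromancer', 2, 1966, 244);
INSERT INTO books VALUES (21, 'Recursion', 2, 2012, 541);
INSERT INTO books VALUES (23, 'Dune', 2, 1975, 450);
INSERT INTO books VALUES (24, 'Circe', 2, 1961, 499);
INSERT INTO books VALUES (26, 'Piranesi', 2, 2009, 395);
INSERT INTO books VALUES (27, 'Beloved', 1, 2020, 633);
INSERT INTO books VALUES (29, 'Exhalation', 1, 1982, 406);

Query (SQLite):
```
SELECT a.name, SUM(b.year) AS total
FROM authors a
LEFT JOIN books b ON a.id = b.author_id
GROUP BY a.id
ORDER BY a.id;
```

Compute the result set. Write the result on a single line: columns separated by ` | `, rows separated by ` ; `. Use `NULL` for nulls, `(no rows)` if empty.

Alice | 6009 ; Vik | 11923 ; Uma | 1968

LEFT JOIN keeps every authors row; unmatched ones get NULL for books columns.
Group by authors.id and compute SUM(b.year). SUM over an all-NULL group is NULL.
  1: ids {2, 27, 29} → SUM(b.year)=6009
  2: ids {10, 18, 21, 23, 24, 26} → SUM(b.year)=11923
  3: ids {13} → SUM(b.year)=1968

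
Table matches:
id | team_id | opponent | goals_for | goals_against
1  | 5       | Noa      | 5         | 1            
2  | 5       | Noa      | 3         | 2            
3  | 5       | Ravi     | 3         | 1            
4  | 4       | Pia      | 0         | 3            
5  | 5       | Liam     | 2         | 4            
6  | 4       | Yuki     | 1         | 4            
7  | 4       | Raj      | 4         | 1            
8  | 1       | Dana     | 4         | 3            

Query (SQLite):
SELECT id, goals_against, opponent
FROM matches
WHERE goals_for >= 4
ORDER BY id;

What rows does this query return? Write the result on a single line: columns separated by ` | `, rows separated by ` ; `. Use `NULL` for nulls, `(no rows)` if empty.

goals_for >= 4: ids {1, 7, 8}

1 | 1 | Noa ; 7 | 1 | Raj ; 8 | 3 | Dana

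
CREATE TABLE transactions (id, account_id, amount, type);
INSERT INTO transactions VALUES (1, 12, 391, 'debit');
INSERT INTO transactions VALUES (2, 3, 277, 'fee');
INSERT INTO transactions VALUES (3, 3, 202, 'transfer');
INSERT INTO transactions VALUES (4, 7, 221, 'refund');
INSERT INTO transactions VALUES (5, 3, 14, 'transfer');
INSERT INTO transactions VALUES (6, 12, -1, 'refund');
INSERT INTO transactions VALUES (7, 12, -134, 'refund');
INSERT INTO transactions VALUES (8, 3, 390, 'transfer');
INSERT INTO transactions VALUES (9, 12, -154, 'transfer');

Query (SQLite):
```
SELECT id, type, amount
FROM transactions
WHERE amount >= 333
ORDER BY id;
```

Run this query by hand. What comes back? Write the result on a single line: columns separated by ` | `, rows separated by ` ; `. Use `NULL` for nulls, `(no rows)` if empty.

amount >= 333: ids {1, 8}

1 | debit | 391 ; 8 | transfer | 390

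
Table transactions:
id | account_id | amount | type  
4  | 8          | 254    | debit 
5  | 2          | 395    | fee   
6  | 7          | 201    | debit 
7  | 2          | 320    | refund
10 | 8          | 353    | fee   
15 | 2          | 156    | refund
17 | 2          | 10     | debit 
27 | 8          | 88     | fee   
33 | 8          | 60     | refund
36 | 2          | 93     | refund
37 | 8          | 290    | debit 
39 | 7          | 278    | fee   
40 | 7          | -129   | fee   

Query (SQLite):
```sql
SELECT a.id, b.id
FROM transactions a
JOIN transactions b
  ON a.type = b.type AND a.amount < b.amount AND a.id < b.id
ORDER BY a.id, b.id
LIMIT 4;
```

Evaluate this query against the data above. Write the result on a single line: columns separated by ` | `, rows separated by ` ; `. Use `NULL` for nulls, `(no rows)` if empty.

Pairs (a,b) with same type, a.amount < b.amount, a.id < b.id.
type groups: debit:{4,6,17,37} fee:{5,10,27,39,40} refund:{7,15,33,36}
Ordered by (a.id, b.id); first 4.

4 | 37 ; 6 | 37 ; 17 | 37 ; 27 | 39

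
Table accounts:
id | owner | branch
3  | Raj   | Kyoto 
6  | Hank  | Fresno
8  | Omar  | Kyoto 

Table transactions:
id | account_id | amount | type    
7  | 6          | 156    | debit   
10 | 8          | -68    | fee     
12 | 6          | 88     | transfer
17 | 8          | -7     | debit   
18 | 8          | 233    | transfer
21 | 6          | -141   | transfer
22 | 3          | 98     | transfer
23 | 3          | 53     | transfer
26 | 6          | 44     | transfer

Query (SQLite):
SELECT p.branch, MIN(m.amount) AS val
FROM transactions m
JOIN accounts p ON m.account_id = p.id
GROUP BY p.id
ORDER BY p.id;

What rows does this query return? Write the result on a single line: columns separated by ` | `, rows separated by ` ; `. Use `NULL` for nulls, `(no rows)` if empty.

Kyoto | 53 ; Fresno | -141 ; Kyoto | -68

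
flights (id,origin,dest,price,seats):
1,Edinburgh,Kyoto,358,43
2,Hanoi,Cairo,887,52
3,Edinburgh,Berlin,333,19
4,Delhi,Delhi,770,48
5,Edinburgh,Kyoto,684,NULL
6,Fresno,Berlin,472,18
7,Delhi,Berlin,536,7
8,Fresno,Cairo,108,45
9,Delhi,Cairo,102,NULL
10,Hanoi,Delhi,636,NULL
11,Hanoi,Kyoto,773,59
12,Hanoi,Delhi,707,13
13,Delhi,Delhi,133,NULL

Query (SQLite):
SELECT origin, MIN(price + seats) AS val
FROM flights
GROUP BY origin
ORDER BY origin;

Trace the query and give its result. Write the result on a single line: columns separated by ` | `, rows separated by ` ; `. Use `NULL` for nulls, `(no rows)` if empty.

For each row compute price + seats.
Group by origin; take MIN of the expression per group.
  Delhi: ids {4, 7, 9, 13} → MIN(price + seats)=543
  Edinburgh: ids {1, 3, 5} → MIN(price + seats)=352
  Fresno: ids {6, 8} → MIN(price + seats)=153
  Hanoi: ids {2, 10, 11, 12} → MIN(price + seats)=720

Delhi | 543 ; Edinburgh | 352 ; Fresno | 153 ; Hanoi | 720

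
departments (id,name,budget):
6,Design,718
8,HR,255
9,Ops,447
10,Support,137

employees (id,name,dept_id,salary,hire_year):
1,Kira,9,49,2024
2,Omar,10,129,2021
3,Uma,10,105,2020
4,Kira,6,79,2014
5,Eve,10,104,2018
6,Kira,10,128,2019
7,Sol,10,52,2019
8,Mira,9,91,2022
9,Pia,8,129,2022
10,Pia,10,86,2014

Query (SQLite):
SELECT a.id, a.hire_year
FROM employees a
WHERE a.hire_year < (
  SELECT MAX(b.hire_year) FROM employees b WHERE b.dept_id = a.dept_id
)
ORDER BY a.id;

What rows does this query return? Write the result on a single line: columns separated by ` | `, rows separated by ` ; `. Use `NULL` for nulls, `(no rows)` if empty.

3 | 2020 ; 5 | 2018 ; 6 | 2019 ; 7 | 2019 ; 8 | 2022 ; 10 | 2014

For each employees row a, compute MAX(hire_year) over rows sharing a.dept_id.
Keep row a if a.hire_year < that per-group MAX.
  dept_id=6: MAX(hire_year) = 2014
  dept_id=8: MAX(hire_year) = 2022
  dept_id=9: MAX(hire_year) = 2024
  dept_id=10: MAX(hire_year) = 2021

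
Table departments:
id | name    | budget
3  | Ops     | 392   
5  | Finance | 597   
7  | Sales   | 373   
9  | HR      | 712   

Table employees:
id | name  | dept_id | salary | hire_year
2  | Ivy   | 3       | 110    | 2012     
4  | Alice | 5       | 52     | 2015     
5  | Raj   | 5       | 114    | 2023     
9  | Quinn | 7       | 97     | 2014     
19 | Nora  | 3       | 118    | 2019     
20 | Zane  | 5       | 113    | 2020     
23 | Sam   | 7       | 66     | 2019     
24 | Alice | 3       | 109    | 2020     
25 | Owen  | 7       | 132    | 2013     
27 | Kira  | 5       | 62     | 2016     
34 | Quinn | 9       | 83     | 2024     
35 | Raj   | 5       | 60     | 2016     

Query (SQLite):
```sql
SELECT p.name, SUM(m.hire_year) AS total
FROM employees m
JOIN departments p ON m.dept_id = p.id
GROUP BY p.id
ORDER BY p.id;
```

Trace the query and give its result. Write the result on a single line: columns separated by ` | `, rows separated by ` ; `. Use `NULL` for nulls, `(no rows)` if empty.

Ops | 6051 ; Finance | 10090 ; Sales | 6046 ; HR | 2024

Join each employees row to its departments via dept_id.
Group joined rows by departments.id; compute SUM(m.hire_year) per group.
  3: ids {2, 19, 24} → SUM(m.hire_year)=6051
  5: ids {4, 5, 20, 27, 35} → SUM(m.hire_year)=10090
  7: ids {9, 23, 25} → SUM(m.hire_year)=6046
  9: ids {34} → SUM(m.hire_year)=2024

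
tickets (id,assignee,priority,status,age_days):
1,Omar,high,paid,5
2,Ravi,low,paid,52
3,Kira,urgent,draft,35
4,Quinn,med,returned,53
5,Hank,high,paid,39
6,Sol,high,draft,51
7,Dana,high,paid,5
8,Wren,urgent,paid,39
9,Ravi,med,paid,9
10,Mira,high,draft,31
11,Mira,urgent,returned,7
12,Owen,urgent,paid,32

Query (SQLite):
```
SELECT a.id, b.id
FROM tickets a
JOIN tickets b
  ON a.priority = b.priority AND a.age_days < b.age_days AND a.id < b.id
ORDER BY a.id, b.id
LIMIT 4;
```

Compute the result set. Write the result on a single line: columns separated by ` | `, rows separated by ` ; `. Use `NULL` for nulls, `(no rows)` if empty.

1 | 5 ; 1 | 6 ; 1 | 10 ; 3 | 8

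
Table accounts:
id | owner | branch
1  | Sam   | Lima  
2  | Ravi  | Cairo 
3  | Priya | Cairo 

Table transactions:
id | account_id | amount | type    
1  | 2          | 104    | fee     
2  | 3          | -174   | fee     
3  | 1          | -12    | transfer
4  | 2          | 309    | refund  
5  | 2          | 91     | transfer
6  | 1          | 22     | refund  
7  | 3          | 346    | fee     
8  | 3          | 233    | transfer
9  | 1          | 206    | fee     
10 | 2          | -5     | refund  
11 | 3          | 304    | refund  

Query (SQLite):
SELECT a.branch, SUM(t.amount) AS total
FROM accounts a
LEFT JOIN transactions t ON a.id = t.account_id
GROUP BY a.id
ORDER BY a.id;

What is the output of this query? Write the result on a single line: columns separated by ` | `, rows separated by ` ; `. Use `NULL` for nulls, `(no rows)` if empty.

LEFT JOIN keeps every accounts row; unmatched ones get NULL for transactions columns.
Group by accounts.id and compute SUM(t.amount). SUM over an all-NULL group is NULL.
  1: ids {3, 6, 9} → SUM(t.amount)=216
  2: ids {1, 4, 5, 10} → SUM(t.amount)=499
  3: ids {2, 7, 8, 11} → SUM(t.amount)=709

Lima | 216 ; Cairo | 499 ; Cairo | 709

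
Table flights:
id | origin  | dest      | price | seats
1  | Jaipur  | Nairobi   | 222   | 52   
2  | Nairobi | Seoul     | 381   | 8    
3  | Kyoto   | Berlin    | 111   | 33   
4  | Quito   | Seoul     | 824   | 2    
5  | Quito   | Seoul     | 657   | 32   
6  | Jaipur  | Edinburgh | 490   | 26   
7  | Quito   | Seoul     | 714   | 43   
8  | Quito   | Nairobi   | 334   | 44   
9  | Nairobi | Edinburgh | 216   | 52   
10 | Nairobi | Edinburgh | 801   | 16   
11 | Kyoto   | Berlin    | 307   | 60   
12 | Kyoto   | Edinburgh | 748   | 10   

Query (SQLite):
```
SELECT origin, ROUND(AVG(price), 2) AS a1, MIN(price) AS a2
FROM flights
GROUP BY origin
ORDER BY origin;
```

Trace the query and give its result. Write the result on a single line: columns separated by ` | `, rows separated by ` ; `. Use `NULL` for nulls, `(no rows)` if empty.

Group flights by origin.
Per group compute: ROUND(AVG(price), 2), MIN(price).
  Jaipur: ids {1, 6} → ROUND(AVG(price), 2)=356, MIN(price)=222
  Kyoto: ids {3, 11, 12} → ROUND(AVG(price), 2)=388.67, MIN(price)=111
  Nairobi: ids {2, 9, 10} → ROUND(AVG(price), 2)=466, MIN(price)=216
  Quito: ids {4, 5, 7, 8} → ROUND(AVG(price), 2)=632.25, MIN(price)=334

Jaipur | 356 | 222 ; Kyoto | 388.67 | 111 ; Nairobi | 466 | 216 ; Quito | 632.25 | 334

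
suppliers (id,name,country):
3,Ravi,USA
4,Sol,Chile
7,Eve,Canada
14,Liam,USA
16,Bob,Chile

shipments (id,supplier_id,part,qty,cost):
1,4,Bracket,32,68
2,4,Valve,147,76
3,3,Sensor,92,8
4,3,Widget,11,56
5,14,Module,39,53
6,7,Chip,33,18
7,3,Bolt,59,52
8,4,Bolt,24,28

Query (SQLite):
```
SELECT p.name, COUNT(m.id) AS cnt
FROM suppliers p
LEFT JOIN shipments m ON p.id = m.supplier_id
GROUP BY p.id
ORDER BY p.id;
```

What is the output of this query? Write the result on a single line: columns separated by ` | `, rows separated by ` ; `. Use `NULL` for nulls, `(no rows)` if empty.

LEFT JOIN keeps every suppliers row; unmatched ones get NULL for shipments columns.
Group by suppliers.id and compute COUNT(m.id). COUNT(col) of an all-NULL group is 0.
  3: ids {3, 4, 7} → COUNT(m.id)=3
  4: ids {1, 2, 8} → COUNT(m.id)=3
  7: ids {6} → COUNT(m.id)=1
  14: ids {5} → COUNT(m.id)=1
  16: ids {—} → COUNT(m.id)=0

Ravi | 3 ; Sol | 3 ; Eve | 1 ; Liam | 1 ; Bob | 0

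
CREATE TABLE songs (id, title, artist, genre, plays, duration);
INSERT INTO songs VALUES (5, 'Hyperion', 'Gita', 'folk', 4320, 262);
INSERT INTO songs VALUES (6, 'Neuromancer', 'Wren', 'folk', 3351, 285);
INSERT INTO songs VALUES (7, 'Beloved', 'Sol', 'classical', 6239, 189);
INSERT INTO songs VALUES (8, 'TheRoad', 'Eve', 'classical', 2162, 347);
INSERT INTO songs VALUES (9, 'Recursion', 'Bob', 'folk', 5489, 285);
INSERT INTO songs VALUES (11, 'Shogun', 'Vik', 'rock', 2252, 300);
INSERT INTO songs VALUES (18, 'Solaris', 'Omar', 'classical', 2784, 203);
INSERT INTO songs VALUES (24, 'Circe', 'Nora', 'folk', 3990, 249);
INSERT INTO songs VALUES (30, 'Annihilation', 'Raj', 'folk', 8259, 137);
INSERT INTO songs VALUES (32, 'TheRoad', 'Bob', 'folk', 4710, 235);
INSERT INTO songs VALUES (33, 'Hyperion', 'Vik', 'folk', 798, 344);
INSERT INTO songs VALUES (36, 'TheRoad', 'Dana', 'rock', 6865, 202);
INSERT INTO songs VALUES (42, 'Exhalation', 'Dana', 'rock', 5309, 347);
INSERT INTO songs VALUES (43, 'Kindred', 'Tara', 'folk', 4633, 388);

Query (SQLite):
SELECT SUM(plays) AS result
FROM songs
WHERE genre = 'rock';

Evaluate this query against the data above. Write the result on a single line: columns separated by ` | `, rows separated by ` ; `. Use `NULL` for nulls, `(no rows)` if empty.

14426

Rows where genre='rock' → plays values: [2252, 6865, 5309].
SUM of non-NULL values = 14426.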